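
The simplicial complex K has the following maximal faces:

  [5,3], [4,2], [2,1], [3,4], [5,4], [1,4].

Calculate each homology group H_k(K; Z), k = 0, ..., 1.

Fix the vertex order 1 < 2 < 3 < 4 < 5 and write every simplex with vertices in increasing order. Then dim K = 1 and the simplices of K are:

  0-simplices (5): [1], [2], [3], [4], [5]
  1-simplices (6): [1,2], [1,4], [2,4], [3,4], [3,5], [4,5]

giving chain groups C_0 ≅ Z^5, C_1 ≅ Z^6.

The boundary map ∂_1: C_1 → C_0 sends each edge [p,q] (with p < q) to q − p.
As a 5×6 matrix over Z this has rank 4, with invariant factors (1,1,1,1).

Computing H_k = (kernel of ∂_k) / (image of ∂_{k+1}):

  H_0: rank C_0 − rank ∂_1 = 5 − 4 = 1, and the invariant factors of ∂_1 are all 1, so H_0 ≅ Z.
  H_1: rank ker ∂_1 − rank ∂_2 = (6 − 4) − 0 = 2, and there is no ∂_2, so H_1 ≅ Z^2.

(K is a triangulation of a wedge of 2 circles.)

H_0 = Z,  H_1 = Z^2.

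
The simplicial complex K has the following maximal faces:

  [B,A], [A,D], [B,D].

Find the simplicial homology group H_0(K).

Order the vertices as A < B < D. Listing each simplex with vertices in this order, K has dimension 1 with simplices:

  0-simplices (3): A, B, D
  1-simplices (3): AB, AD, BD

giving chain groups C_0 ≅ Z^3, C_1 ≅ Z^3.

Boundary ∂_1: C_1 → C_0 maps an edge to its endpoints' difference, ∂[p,q] = q − p.
As a 3×3 matrix over Z this has rank 2, with invariant factors (1,1).

From H_k ≅ ker(∂_k) / im(∂_{k+1}) we obtain:

  H_0: rank C_0 − rank ∂_1 = 3 − 2 = 1, and the invariant factors of ∂_1 are all 1, so H_0 = Z.

H_0 = Z.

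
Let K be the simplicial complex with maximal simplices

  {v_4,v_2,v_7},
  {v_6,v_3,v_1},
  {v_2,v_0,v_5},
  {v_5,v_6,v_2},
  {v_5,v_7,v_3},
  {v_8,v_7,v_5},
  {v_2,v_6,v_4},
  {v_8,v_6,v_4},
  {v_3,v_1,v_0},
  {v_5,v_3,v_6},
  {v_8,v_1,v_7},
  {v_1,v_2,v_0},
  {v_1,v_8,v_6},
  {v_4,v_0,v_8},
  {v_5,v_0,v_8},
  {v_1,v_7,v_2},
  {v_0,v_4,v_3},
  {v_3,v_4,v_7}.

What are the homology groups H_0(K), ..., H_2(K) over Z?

Take the total order v_0 < v_1 < v_2 < v_3 < v_4 < v_5 < v_6 < v_7 < v_8 on the vertex set. Then K (dimension 2) consists of the simplices:

  0-simplices (9): [v_0], [v_1], [v_2], [v_3], [v_4], [v_5], [v_6], [v_7], [v_8]
  1-simplices (27): (27 of them)
  2-simplices (18): (18 of them)

Hence C_0 ≅ Z^9, C_1 ≅ Z^27, C_2 ≅ Z^18.

∂_1: C_1 → C_0 maps an edge to its endpoints' difference, ∂[p,q] = q − p.
The resulting 9×27 matrix has rank 8, and its Smith normal form has invariant factors (1,1,1,1,1,1,1,1).

Boundary ∂_2: C_2 → C_1 sends each 2-simplex [p,q,r] to [q,r] − [p,r] + [p,q]. For instance
  ∂[v_2,v_4,v_6] = [v_4,v_6] − [v_2,v_6] + [v_2,v_4],
  ∂[v_4,v_6,v_8] = [v_6,v_8] − [v_4,v_8] + [v_4,v_6].
The resulting 27×18 matrix has rank 17, and its Smith normal form has invariant factors (1,1,1,1,1,1,1,1,1,1,1,1,1,1,1,1,1).

From H_k ≅ ker(∂_k) / im(∂_{k+1}) we obtain:

  H_0: rank C_0 − rank ∂_1 = 9 − 8 = 1, and the invariant factors of ∂_1 are all 1, so H_0 ≅ Z.
  H_1: rank ker ∂_1 − rank ∂_2 = (27 − 8) − 17 = 2, and the invariant factors of ∂_2 are all 1, so H_1 ≅ Z^2.
  H_2: rank ker ∂_2 − rank ∂_3 = (18 − 17) − 0 = 1, and there is no ∂_3, so H_2 ≅ Z.

As a check, the Euler characteristic is 9 − 27 + 18 = 0, which agrees with 1 − 2 + 1 = 0.

H_0 ≅ Z,  H_1 ≅ Z^2,  H_2 ≅ Z.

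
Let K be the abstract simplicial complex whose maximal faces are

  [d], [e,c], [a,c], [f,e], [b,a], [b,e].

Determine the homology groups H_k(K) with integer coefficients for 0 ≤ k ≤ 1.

We work with the vertex ordering a < b < c < d < e < f. The simplices of K, each written with vertices in increasing order, are:

  0-simplices (6): a, b, c, d, e, f
  1-simplices (5): ab, ac, be, ce, ef

giving chain groups C_0 ≅ Z^6, C_1 ≅ Z^5.

Boundary ∂_1: C_1 → C_0 sends each edge [p,q] (with p < q) to q − p. For instance
  ∂ac = c − a.
The resulting 6×5 matrix has rank 4, and its Smith normal form has invariant factors (1,1,1,1).

Reading off H_k = ker ∂_k / im ∂_{k+1}:

  H_0: rank C_0 − rank ∂_1 = 6 − 4 = 2, and the invariant factors of ∂_1 are all 1, so H_0 ≅ Z^2.
  H_1: rank ker ∂_1 − rank ∂_2 = (5 − 4) − 0 = 1, and there is no ∂_2, so H_1 ≅ Z.

H_0 = Z^2,  H_1 = Z.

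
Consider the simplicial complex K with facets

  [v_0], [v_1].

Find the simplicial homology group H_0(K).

Take the total order v_0 < v_1 on the vertex set. Then K (dimension 0) consists of the simplices:

  0-simplices (2): [v_0], [v_1]

so the chain groups are C_0 ≅ Z^2.

From H_k ≅ ker(∂_k) / im(∂_{k+1}) we obtain:

  H_0: rank C_0 − rank ∂_1 = 2 − 0 = 2, and there is no ∂_1, so H_0 = Z^2.

H_0 = Z^2.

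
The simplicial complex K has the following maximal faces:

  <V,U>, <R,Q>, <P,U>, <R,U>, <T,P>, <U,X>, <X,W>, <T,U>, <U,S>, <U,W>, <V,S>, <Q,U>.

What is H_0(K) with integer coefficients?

Take the total order P < Q < R < S < T < U < V < W < X on the vertex set. Then K (dimension 1) consists of the simplices:

  0-simplices (9): P, Q, R, S, T, U, V, W, X
  1-simplices (12): PT, PU, QR, QU, RU, SU, SV, TU, UV, UW, UX, WX

so the chain groups are C_0 ≅ Z^9, C_1 ≅ Z^12.

The boundary map ∂_1: C_1 → C_0 is given by ∂[p,q] = [q] − [p].
The resulting 9×12 matrix has rank 8, and its Smith normal form has invariant factors (1,1,1,1,1,1,1,1).

Now H_k = ker ∂_k / im ∂_{k+1}, so:

  H_0: rank C_0 − rank ∂_1 = 9 − 8 = 1, and the invariant factors of ∂_1 are all 1, so H_0 = Z.

H_0 ≅ Z.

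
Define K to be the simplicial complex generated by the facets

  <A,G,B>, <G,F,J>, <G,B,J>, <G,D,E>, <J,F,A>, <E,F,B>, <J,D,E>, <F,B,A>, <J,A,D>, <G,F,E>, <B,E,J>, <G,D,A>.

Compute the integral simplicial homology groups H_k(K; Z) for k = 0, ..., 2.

We work with the vertex ordering A < B < D < E < F < G < J. The simplices of K, each written with vertices in increasing order, are:

  0-simplices (7): A, B, D, E, F, G, J
  1-simplices (18): AB, AD, AF, AG, AJ, BE, BF, BG, BJ, DE, DG, DJ, EF, EG, EJ, FG, FJ, GJ
  2-simplices (12): ABF, ABG, ADG, ADJ, AFJ, BEF, BEJ, BGJ, DEG, DEJ, EFG, FGJ

giving chain groups C_0 ≅ Z^7, C_1 ≅ Z^18, C_2 ≅ Z^12.

∂_1: C_1 → C_0 maps an edge to its endpoints' difference, ∂[p,q] = q − p.
This gives a 7×18 integer matrix of rank 6; reducing to Smith normal form yields diagonal entries (1,1,1,1,1,1).

∂_2: C_2 → C_1 maps a triangle to the signed sum of its edges. For instance
  ∂DEG = EG − DG + DE,
  ∂BEJ = EJ − BJ + BE.
As a 18×12 matrix over Z this has rank 12, with invariant factors (1,1,1,1,1,1,1,1,1,1,1,2).

Now H_k = ker ∂_k / im ∂_{k+1}, so:

  H_0: rank C_0 − rank ∂_1 = 7 − 6 = 1, and the invariant factors of ∂_1 are all 1, so H_0 ≅ Z.
  H_1: rank ker ∂_1 − rank ∂_2 = (18 − 6) − 12 = 0, and ∂_2 has invariant factor 2 > 1, so H_1 ≅ Z/2.
  H_2: rank ker ∂_2 − rank ∂_3 = (12 − 12) − 0 = 0, and there is no ∂_3, so H_2 ≅ 0.

(K is a triangulation of the real projective plane RP^2.)

H_0 ≅ Z,  H_1 ≅ Z/2,  H_2 = 0.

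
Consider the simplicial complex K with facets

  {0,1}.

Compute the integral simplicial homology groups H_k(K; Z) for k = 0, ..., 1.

H_0 ≅ Z,  H_1 = 0.

Take the total order 0 < 1 on the vertex set. Then K (dimension 1) consists of the simplices:

  0-simplices (2): [0], [1]
  1-simplices (1): [0,1]

giving chain groups C_0 ≅ Z^2, C_1 ≅ Z^1.

∂_1: C_1 → C_0 maps an edge to its endpoints' difference, ∂[p,q] = q − p.
As a 2×1 matrix over Z this has rank 1, with invariant factors (1).

Now H_k = ker ∂_k / im ∂_{k+1}, so:

  H_0: rank C_0 − rank ∂_1 = 2 − 1 = 1, and the invariant factors of ∂_1 are all 1, so H_0 ≅ Z.
  H_1: rank ker ∂_1 − rank ∂_2 = (1 − 1) − 0 = 0, and there is no ∂_2, so H_1 ≅ 0.

As a check, the Euler characteristic is 2 − 1 = 1, which agrees with 1 − 0 = 1.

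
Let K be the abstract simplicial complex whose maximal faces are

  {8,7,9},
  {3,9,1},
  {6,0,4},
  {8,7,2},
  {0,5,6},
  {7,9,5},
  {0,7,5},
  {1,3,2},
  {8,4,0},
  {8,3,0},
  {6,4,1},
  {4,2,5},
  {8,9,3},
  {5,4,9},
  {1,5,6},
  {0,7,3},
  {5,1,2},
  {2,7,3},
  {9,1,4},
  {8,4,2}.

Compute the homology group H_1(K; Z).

H_1 = Z ⊕ Z/2.

Order the vertices as 0 < 1 < 2 < 3 < 4 < 5 < 6 < 7 < 8 < 9. Listing each simplex with vertices in this order, K has dimension 2 with simplices:

  0-simplices (10): [0], [1], [2], [3], [4], [5], [6], [7], [8], [9]
  1-simplices (30): (30 of them)
  2-simplices (20): (20 of them)

Hence C_0 ≅ Z^10, C_1 ≅ Z^30, C_2 ≅ Z^20.

The boundary map ∂_1: C_1 → C_0 sends each edge [p,q] (with p < q) to q − p. For instance
  ∂[2,4] = [4] − [2].
The 10×30 boundary matrix has rank 9 and Smith normal form diag(1,1,1,1,1,1,1,1,1).

Boundary ∂_2: C_2 → C_1 acts by ∂[p,q,r] = [q,r] − [p,r] + [p,q]. For instance
  ∂[0,4,8] = [4,8] − [0,8] + [0,4],
  ∂[0,3,8] = [3,8] − [0,8] + [0,3].
The 30×20 boundary matrix has rank 20 and Smith normal form diag(1,1,1,1,1,1,1,1,1,1,1,1,1,1,1,1,1,1,1,2).

Computing H_k = (kernel of ∂_k) / (image of ∂_{k+1}):

  H_1: rank ker ∂_1 − rank ∂_2 = (30 − 9) − 20 = 1, and ∂_2 has invariant factor 2 > 1, so H_1 ≅ Z ⊕ Z/2.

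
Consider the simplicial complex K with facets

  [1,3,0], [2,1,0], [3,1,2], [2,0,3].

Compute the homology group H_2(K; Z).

H_2 ≅ Z.

Take the total order 0 < 1 < 2 < 3 on the vertex set. Then K (dimension 2) consists of the simplices:

  0-simplices (4): [0], [1], [2], [3]
  1-simplices (6): [0,1], [0,2], [0,3], [1,2], [1,3], [2,3]
  2-simplices (4): [0,1,2], [0,1,3], [0,2,3], [1,2,3]

so the chain groups are C_0 ≅ Z^4, C_1 ≅ Z^6, C_2 ≅ Z^4.

The boundary map ∂_1: C_1 → C_0 is given by ∂[p,q] = [q] − [p]. For instance
  ∂[2,3] = [3] − [2].
The 4×6 boundary matrix has rank 3 and Smith normal form diag(1,1,1).

Boundary ∂_2: C_2 → C_1 maps a triangle to the signed sum of its edges. For instance
  ∂[0,1,3] = [1,3] − [0,3] + [0,1],
  ∂[1,2,3] = [2,3] − [1,3] + [1,2].
The 6×4 boundary matrix has rank 3 and Smith normal form diag(1,1,1).

Computing H_k = (kernel of ∂_k) / (image of ∂_{k+1}):

  H_2: rank ker ∂_2 − rank ∂_3 = (4 − 3) − 0 = 1, and there is no ∂_3, so H_2 = Z.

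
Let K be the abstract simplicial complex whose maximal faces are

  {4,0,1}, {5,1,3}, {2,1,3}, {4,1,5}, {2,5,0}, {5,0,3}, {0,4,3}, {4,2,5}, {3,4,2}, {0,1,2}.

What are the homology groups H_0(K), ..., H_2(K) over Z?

H_0 ≅ Z,  H_1 ≅ Z/2Z,  H_2 = 0.

Take the total order 0 < 1 < 2 < 3 < 4 < 5 on the vertex set. Then K (dimension 2) consists of the simplices:

  0-simplices (6): [0], [1], [2], [3], [4], [5]
  1-simplices (15): [0,1], [0,2], [0,3], [0,4], [0,5], [1,2], [1,3], [1,4], [1,5], [2,3], [2,4], [2,5], [3,4], [3,5], [4,5]
  2-simplices (10): [0,1,2], [0,1,4], [0,2,5], [0,3,4], [0,3,5], [1,2,3], [1,3,5], [1,4,5], [2,3,4], [2,4,5]

Hence C_0 ≅ Z^6, C_1 ≅ Z^15, C_2 ≅ Z^10.

∂_1: C_1 → C_0 is given by ∂[p,q] = [q] − [p]. For instance
  ∂[2,3] = [3] − [2].
As a 6×15 matrix over Z this has rank 5, with invariant factors (1,1,1,1,1).

∂_2: C_2 → C_1 acts by ∂[p,q,r] = [q,r] − [p,r] + [p,q]. For instance
  ∂[0,3,4] = [3,4] − [0,4] + [0,3],
  ∂[2,3,4] = [3,4] − [2,4] + [2,3].
As a 15×10 matrix over Z this has rank 10, with invariant factors (1,1,1,1,1,1,1,1,1,2).

Reading off H_k = ker ∂_k / im ∂_{k+1}:

  H_0: rank C_0 − rank ∂_1 = 6 − 5 = 1, and the invariant factors of ∂_1 are all 1, so H_0 = Z.
  H_1: rank ker ∂_1 − rank ∂_2 = (15 − 5) − 10 = 0, and ∂_2 has invariant factor 2 > 1, so H_1 = Z/2Z.
  H_2: rank ker ∂_2 − rank ∂_3 = (10 − 10) − 0 = 0, and there is no ∂_3, so H_2 = 0.

(K is a triangulation of the real projective plane RP^2.)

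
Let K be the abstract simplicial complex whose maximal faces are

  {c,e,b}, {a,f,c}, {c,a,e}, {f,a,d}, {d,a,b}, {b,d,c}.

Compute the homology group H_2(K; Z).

K has 6 vertices, 12 edges, 6 triangles.
rank ∂_2 = 6, rank ∂_3 = 0 ⇒ b_2 = 6 − 6 − 0 = 0. So H_2 = 0.

H_2 = 0.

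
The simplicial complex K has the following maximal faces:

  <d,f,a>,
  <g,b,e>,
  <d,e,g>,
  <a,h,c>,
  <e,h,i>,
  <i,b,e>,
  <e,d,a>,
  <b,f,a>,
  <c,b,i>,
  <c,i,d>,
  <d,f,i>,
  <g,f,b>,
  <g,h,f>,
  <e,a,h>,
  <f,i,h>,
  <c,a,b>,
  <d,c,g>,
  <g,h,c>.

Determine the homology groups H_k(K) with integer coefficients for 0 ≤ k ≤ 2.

H_0 ≅ Z,  H_1 ≅ Z^2,  H_2 ≅ Z.

Take the total order a < b < c < d < e < f < g < h < i on the vertex set. Then K (dimension 2) consists of the simplices:

  0-simplices (9): a, b, c, d, e, f, g, h, i
  1-simplices (27): ab, ac, ad, ae, af, ah, bc, be, bf, bg, bi, cd, cg, ch, ci, de, df, dg, di, eg, eh, ei, fg, fh, fi, gh, hi
  2-simplices (18): abc, abf, ach, ade, adf, aeh, bci, beg, bei, bfg, cdg, cdi, cgh, deg, dfi, ehi, fgh, fhi

so the chain groups are C_0 ≅ Z^9, C_1 ≅ Z^27, C_2 ≅ Z^18.

Boundary ∂_1: C_1 → C_0 sends each edge [p,q] (with p < q) to q − p. For instance
  ∂ei = i − e.
The 9×27 boundary matrix has rank 8 and Smith normal form diag(1,1,1,1,1,1,1,1).

The boundary map ∂_2: C_2 → C_1 acts by ∂[p,q,r] = [q,r] − [p,r] + [p,q]. For instance
  ∂dfi = fi − di + df,
  ∂fhi = hi − fi + fh.
The resulting 27×18 matrix has rank 17, and its Smith normal form has invariant factors (1,1,1,1,1,1,1,1,1,1,1,1,1,1,1,1,1).

Computing H_k = (kernel of ∂_k) / (image of ∂_{k+1}):

  H_0: rank C_0 − rank ∂_1 = 9 − 8 = 1, and the invariant factors of ∂_1 are all 1, so H_0 = Z.
  H_1: rank ker ∂_1 − rank ∂_2 = (27 − 8) − 17 = 2, and the invariant factors of ∂_2 are all 1, so H_1 = Z^2.
  H_2: rank ker ∂_2 − rank ∂_3 = (18 − 17) − 0 = 1, and there is no ∂_3, so H_2 = Z.

As a check, the Euler characteristic is 9 − 27 + 18 = 0, which agrees with 1 − 2 + 1 = 0.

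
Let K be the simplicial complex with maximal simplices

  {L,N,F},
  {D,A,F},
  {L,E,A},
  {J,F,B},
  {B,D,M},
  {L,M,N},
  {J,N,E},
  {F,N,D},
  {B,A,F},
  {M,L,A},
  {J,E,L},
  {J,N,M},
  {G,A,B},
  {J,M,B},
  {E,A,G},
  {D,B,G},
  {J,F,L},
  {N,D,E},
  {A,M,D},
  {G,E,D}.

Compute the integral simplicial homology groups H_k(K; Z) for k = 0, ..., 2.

H_0 ≅ Z,  H_1 ≅ Z ⊕ Z/2,  H_2 = 0.

Order the vertices as A < B < D < E < F < G < J < L < M < N. Listing each simplex with vertices in this order, K has dimension 2 with simplices:

  0-simplices (10): A, B, D, E, F, G, J, L, M, N
  1-simplices (30): AB, AD, AE, AF, AG, AL, AM, BD, BF, BG, BJ, BM, DE, DF, DG, DM, DN, EG, EJ, EL, EN, FJ, FL, FN, JL, JM, JN, LM, LN, MN
  2-simplices (20): ABF, ABG, ADF, ADM, AEG, AEL, ALM, BDG, BDM, BFJ, BJM, DEG, DEN, DFN, EJL, EJN, FJL, FLN, JMN, LMN

giving chain groups C_0 ≅ Z^10, C_1 ≅ Z^30, C_2 ≅ Z^20.

∂_1: C_1 → C_0 maps an edge to its endpoints' difference, ∂[p,q] = q − p. For instance
  ∂BM = M − B.
The 10×30 boundary matrix has rank 9 and Smith normal form diag(1,1,1,1,1,1,1,1,1).

∂_2: C_2 → C_1 acts by ∂[p,q,r] = [q,r] − [p,r] + [p,q]. For instance
  ∂BDG = DG − BG + BD,
  ∂FLN = LN − FN + FL.
The 30×20 boundary matrix has rank 20 and Smith normal form diag(1,1,1,1,1,1,1,1,1,1,1,1,1,1,1,1,1,1,1,2).

Reading off H_k = ker ∂_k / im ∂_{k+1}:

  H_0: rank C_0 − rank ∂_1 = 10 − 9 = 1, and the invariant factors of ∂_1 are all 1, so H_0 = Z.
  H_1: rank ker ∂_1 − rank ∂_2 = (30 − 9) − 20 = 1, and ∂_2 has invariant factor 2 > 1, so H_1 = Z ⊕ Z/2.
  H_2: rank ker ∂_2 − rank ∂_3 = (20 − 20) − 0 = 0, and there is no ∂_3, so H_2 = 0.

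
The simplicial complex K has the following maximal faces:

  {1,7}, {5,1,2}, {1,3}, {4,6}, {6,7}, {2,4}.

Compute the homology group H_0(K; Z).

H_0 ≅ Z.

We work with the vertex ordering 1 < 2 < 3 < 4 < 5 < 6 < 7. The simplices of K, each written with vertices in increasing order, are:

  0-simplices (7): [1], [2], [3], [4], [5], [6], [7]
  1-simplices (8): [1,2], [1,3], [1,5], [1,7], [2,4], [2,5], [4,6], [6,7]
  2-simplices (1): [1,2,5]

so the chain groups are C_0 ≅ Z^7, C_1 ≅ Z^8, C_2 ≅ Z^1.

Boundary ∂_1: C_1 → C_0 sends each edge [p,q] (with p < q) to q − p. For instance
  ∂[1,3] = [3] − [1].
As a 7×8 matrix over Z this has rank 6, with invariant factors (1,1,1,1,1,1).

Boundary ∂_2: C_2 → C_1 maps a triangle to the signed sum of its edges. For instance
  ∂[1,2,5] = [2,5] − [1,5] + [1,2].
This gives a 8×1 integer matrix of rank 1; reducing to Smith normal form yields diagonal entries (1).

Now H_k = ker ∂_k / im ∂_{k+1}, so:

  H_0: rank C_0 − rank ∂_1 = 7 − 6 = 1, and the invariant factors of ∂_1 are all 1, so H_0 = Z.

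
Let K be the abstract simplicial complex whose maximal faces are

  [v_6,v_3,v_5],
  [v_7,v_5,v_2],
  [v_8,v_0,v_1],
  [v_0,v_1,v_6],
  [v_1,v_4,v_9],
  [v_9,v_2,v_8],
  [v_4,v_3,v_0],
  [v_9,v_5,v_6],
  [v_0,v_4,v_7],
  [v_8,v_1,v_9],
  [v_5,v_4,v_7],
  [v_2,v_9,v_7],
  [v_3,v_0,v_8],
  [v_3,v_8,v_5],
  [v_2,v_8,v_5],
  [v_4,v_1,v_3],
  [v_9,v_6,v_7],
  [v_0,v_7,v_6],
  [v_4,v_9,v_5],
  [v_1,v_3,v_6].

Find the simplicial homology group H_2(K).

H_2 = 0.

We work with the vertex ordering v_0 < v_1 < v_2 < v_3 < v_4 < v_5 < v_6 < v_7 < v_8 < v_9. The simplices of K, each written with vertices in increasing order, are:

  0-simplices (10): [v_0], [v_1], [v_2], [v_3], [v_4], [v_5], [v_6], [v_7], [v_8], [v_9]
  1-simplices (30): (30 of them)
  2-simplices (20): (20 of them)

Hence C_0 ≅ Z^10, C_1 ≅ Z^30, C_2 ≅ Z^20.

Boundary ∂_1: C_1 → C_0 maps an edge to its endpoints' difference, ∂[p,q] = q − p. For instance
  ∂[v_7,v_9] = [v_9] − [v_7].
This gives a 10×30 integer matrix of rank 9; reducing to Smith normal form yields diagonal entries (1,1,1,1,1,1,1,1,1).

∂_2: C_2 → C_1 sends each 2-simplex [p,q,r] to [q,r] − [p,r] + [p,q]. For instance
  ∂[v_1,v_4,v_9] = [v_4,v_9] − [v_1,v_9] + [v_1,v_4],
  ∂[v_1,v_3,v_4] = [v_3,v_4] − [v_1,v_4] + [v_1,v_3].
As a 30×20 matrix over Z this has rank 20, with invariant factors (1,1,1,1,1,1,1,1,1,1,1,1,1,1,1,1,1,1,1,2).

From H_k ≅ ker(∂_k) / im(∂_{k+1}) we obtain:

  H_2: rank ker ∂_2 − rank ∂_3 = (20 − 20) − 0 = 0, and there is no ∂_3, so H_2 ≅ 0.

(K is a triangulation of the Klein bottle.)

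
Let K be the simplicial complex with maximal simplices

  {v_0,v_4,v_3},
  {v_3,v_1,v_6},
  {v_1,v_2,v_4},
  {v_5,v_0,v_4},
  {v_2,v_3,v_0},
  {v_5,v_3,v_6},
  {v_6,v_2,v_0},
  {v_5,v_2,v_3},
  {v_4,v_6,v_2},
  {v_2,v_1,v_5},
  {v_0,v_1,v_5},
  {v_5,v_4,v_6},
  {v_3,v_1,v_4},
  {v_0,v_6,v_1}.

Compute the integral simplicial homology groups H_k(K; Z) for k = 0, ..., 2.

H_0 = Z,  H_1 = Z^2,  H_2 = Z.

We work with the vertex ordering v_0 < v_1 < v_2 < v_3 < v_4 < v_5 < v_6. The simplices of K, each written with vertices in increasing order, are:

  0-simplices (7): [v_0], [v_1], [v_2], [v_3], [v_4], [v_5], [v_6]
  1-simplices (21): (21 of them)
  2-simplices (14): (14 of them)

so the chain groups are C_0 ≅ Z^7, C_1 ≅ Z^21, C_2 ≅ Z^14.

Boundary ∂_1: C_1 → C_0 maps an edge to its endpoints' difference, ∂[p,q] = q − p.
The 7×21 boundary matrix has rank 6 and Smith normal form diag(1,1,1,1,1,1).

Boundary ∂_2: C_2 → C_1 sends each 2-simplex [p,q,r] to [q,r] − [p,r] + [p,q]. For instance
  ∂[v_1,v_2,v_5] = [v_2,v_5] − [v_1,v_5] + [v_1,v_2],
  ∂[v_1,v_3,v_4] = [v_3,v_4] − [v_1,v_4] + [v_1,v_3].
The 21×14 boundary matrix has rank 13 and Smith normal form diag(1,1,1,1,1,1,1,1,1,1,1,1,1).

Reading off H_k = ker ∂_k / im ∂_{k+1}:

  H_0: rank C_0 − rank ∂_1 = 7 − 6 = 1, and the invariant factors of ∂_1 are all 1, so H_0 = Z.
  H_1: rank ker ∂_1 − rank ∂_2 = (21 − 6) − 13 = 2, and the invariant factors of ∂_2 are all 1, so H_1 = Z^2.
  H_2: rank ker ∂_2 − rank ∂_3 = (14 − 13) − 0 = 1, and there is no ∂_3, so H_2 = Z.

As a check, the Euler characteristic is 7 − 21 + 14 = 0, which agrees with 1 − 2 + 1 = 0.
(K is a triangulation of the torus T^2.)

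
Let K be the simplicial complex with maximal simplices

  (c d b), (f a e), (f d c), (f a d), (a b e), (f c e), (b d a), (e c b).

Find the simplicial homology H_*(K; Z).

H_0 ≅ Z,  H_1 = 0,  H_2 ≅ Z.

We work with the vertex ordering a < b < c < d < e < f. The simplices of K, each written with vertices in increasing order, are:

  0-simplices (6): a, b, c, d, e, f
  1-simplices (12): ab, ad, ae, af, bc, bd, be, cd, ce, cf, df, ef
  2-simplices (8): abd, abe, adf, aef, bcd, bce, cdf, cef

so the chain groups are C_0 ≅ Z^6, C_1 ≅ Z^12, C_2 ≅ Z^8.

Boundary ∂_1: C_1 → C_0 sends each edge [p,q] (with p < q) to q − p. For instance
  ∂df = f − d.
The 6×12 boundary matrix has rank 5 and Smith normal form diag(1,1,1,1,1).

Boundary ∂_2: C_2 → C_1 sends each 2-simplex [p,q,r] to [q,r] − [p,r] + [p,q]. For instance
  ∂abd = bd − ad + ab,
  ∂cdf = df − cf + cd.
The resulting 12×8 matrix has rank 7, and its Smith normal form has invariant factors (1,1,1,1,1,1,1).

Reading off H_k = ker ∂_k / im ∂_{k+1}:

  H_0: rank C_0 − rank ∂_1 = 6 − 5 = 1, and the invariant factors of ∂_1 are all 1, so H_0 ≅ Z.
  H_1: rank ker ∂_1 − rank ∂_2 = (12 − 5) − 7 = 0, and the invariant factors of ∂_2 are all 1, so H_1 ≅ 0.
  H_2: rank ker ∂_2 − rank ∂_3 = (8 − 7) − 0 = 1, and there is no ∂_3, so H_2 ≅ Z.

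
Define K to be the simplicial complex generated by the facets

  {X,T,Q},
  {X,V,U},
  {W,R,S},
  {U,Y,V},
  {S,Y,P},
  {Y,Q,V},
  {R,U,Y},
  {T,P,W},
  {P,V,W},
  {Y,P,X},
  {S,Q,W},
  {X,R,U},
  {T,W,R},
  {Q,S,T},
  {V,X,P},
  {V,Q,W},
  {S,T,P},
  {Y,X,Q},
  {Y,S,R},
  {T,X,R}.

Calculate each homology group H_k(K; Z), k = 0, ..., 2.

H_0 = Z,  H_1 = Z ⊕ Z/2,  H_2 = 0.

Take the total order P < Q < R < S < T < U < V < W < X < Y on the vertex set. Then K (dimension 2) consists of the simplices:

  0-simplices (10): P, Q, R, S, T, U, V, W, X, Y
  1-simplices (30): PS, PT, PV, PW, PX, PY, QS, QT, QV, QW, QX, QY, RS, RT, RU, RW, RX, RY, ST, SW, SY, TW, TX, UV, UX, UY, VW, VX, VY, XY
  2-simplices (20): PST, PSY, PTW, PVW, PVX, PXY, QST, QSW, QTX, QVW, QVY, QXY, RSW, RSY, RTW, RTX, RUX, RUY, UVX, UVY

giving chain groups C_0 ≅ Z^10, C_1 ≅ Z^30, C_2 ≅ Z^20.

The boundary map ∂_1: C_1 → C_0 is given by ∂[p,q] = [q] − [p]. For instance
  ∂UV = V − U.
The 10×30 boundary matrix has rank 9 and Smith normal form diag(1,1,1,1,1,1,1,1,1).

Boundary ∂_2: C_2 → C_1 acts by ∂[p,q,r] = [q,r] − [p,r] + [p,q]. For instance
  ∂RUX = UX − RX + RU,
  ∂RTW = TW − RW + RT.
As a 30×20 matrix over Z this has rank 20, with invariant factors (1,1,1,1,1,1,1,1,1,1,1,1,1,1,1,1,1,1,1,2).

From H_k ≅ ker(∂_k) / im(∂_{k+1}) we obtain:

  H_0: rank C_0 − rank ∂_1 = 10 − 9 = 1, and the invariant factors of ∂_1 are all 1, so H_0 ≅ Z.
  H_1: rank ker ∂_1 − rank ∂_2 = (30 − 9) − 20 = 1, and ∂_2 has invariant factor 2 > 1, so H_1 ≅ Z ⊕ Z/2.
  H_2: rank ker ∂_2 − rank ∂_3 = (20 − 20) − 0 = 0, and there is no ∂_3, so H_2 ≅ 0.

As a check, the Euler characteristic is 10 − 30 + 20 = 0, which agrees with 1 − 1 + 0 = 0.
(K is a triangulation of the Klein bottle.)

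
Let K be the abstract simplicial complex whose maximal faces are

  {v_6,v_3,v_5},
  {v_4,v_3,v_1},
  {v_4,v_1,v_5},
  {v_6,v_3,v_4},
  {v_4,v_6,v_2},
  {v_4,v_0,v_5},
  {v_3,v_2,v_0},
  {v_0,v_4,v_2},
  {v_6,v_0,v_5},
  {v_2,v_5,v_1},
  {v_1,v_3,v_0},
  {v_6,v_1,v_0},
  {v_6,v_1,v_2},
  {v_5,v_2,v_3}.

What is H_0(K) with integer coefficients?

H_0 ≅ Z.

Order the vertices as v_0 < v_1 < v_2 < v_3 < v_4 < v_5 < v_6. Listing each simplex with vertices in this order, K has dimension 2 with simplices:

  0-simplices (7): [v_0], [v_1], [v_2], [v_3], [v_4], [v_5], [v_6]
  1-simplices (21): (21 of them)
  2-simplices (14): (14 of them)

Hence C_0 ≅ Z^7, C_1 ≅ Z^21, C_2 ≅ Z^14.

The boundary map ∂_1: C_1 → C_0 is given by ∂[p,q] = [q] − [p].
The 7×21 boundary matrix has rank 6 and Smith normal form diag(1,1,1,1,1,1).

The boundary map ∂_2: C_2 → C_1 sends each 2-simplex [p,q,r] to [q,r] − [p,r] + [p,q]. For instance
  ∂[v_1,v_2,v_5] = [v_2,v_5] − [v_1,v_5] + [v_1,v_2],
  ∂[v_0,v_4,v_5] = [v_4,v_5] − [v_0,v_5] + [v_0,v_4].
The 21×14 boundary matrix has rank 13 and Smith normal form diag(1,1,1,1,1,1,1,1,1,1,1,1,1).

From H_k ≅ ker(∂_k) / im(∂_{k+1}) we obtain:

  H_0: rank C_0 − rank ∂_1 = 7 − 6 = 1, and the invariant factors of ∂_1 are all 1, so H_0 = Z.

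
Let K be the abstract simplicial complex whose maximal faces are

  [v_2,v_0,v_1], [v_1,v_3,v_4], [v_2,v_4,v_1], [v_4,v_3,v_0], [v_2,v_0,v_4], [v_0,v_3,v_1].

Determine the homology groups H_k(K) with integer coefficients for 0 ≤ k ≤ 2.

K has 5 vertices, 9 edges, 6 triangles.
rank ∂_0 = 0, rank ∂_1 = 4 ⇒ b_0 = 5 − 0 − 4 = 1; all invariant factors of ∂_1 are 1 so no torsion. So H_0 ≅ Z.
rank ∂_1 = 4, rank ∂_2 = 5 ⇒ b_1 = 9 − 4 − 5 = 0; all invariant factors of ∂_2 are 1 so no torsion. So H_1 ≅ 0.
rank ∂_2 = 5, rank ∂_3 = 0 ⇒ b_2 = 6 − 5 − 0 = 1. So H_2 ≅ Z.

H_0 ≅ Z,  H_1 = 0,  H_2 ≅ Z.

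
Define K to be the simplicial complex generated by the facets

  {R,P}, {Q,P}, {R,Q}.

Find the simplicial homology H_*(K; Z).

Fix the vertex order P < Q < R and write every simplex with vertices in increasing order. Then dim K = 1 and the simplices of K are:

  0-simplices (3): P, Q, R
  1-simplices (3): PQ, PR, QR

giving chain groups C_0 ≅ Z^3, C_1 ≅ Z^3.

Boundary ∂_1: C_1 → C_0 is given by ∂[p,q] = [q] − [p].
The resulting 3×3 matrix has rank 2, and its Smith normal form has invariant factors (1,1).

Reading off H_k = ker ∂_k / im ∂_{k+1}:

  H_0: rank C_0 − rank ∂_1 = 3 − 2 = 1, and the invariant factors of ∂_1 are all 1, so H_0 = Z.
  H_1: rank ker ∂_1 − rank ∂_2 = (3 − 2) − 0 = 1, and there is no ∂_2, so H_1 = Z.

H_0 = Z,  H_1 = Z.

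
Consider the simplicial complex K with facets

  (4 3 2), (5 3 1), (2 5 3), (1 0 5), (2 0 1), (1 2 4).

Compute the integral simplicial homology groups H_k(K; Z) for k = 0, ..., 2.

H_0 ≅ Z,  H_1 ≅ Z,  H_2 = 0.

K has 6 vertices, 12 edges, 6 triangles.
rank ∂_0 = 0, rank ∂_1 = 5 ⇒ b_0 = 6 − 0 − 5 = 1; all invariant factors of ∂_1 are 1 so no torsion. So H_0 ≅ Z.
rank ∂_1 = 5, rank ∂_2 = 6 ⇒ b_1 = 12 − 5 − 6 = 1; all invariant factors of ∂_2 are 1 so no torsion. So H_1 ≅ Z.
rank ∂_2 = 6, rank ∂_3 = 0 ⇒ b_2 = 6 − 6 − 0 = 0. So H_2 ≅ 0.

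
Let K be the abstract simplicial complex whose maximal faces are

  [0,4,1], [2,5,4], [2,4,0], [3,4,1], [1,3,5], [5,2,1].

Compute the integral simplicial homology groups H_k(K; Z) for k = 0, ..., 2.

K has 6 vertices, 12 edges, 6 triangles.
rank ∂_0 = 0, rank ∂_1 = 5 ⇒ b_0 = 6 − 0 − 5 = 1; all invariant factors of ∂_1 are 1 so no torsion. So H_0 = Z.
rank ∂_1 = 5, rank ∂_2 = 6 ⇒ b_1 = 12 − 5 − 6 = 1; all invariant factors of ∂_2 are 1 so no torsion. So H_1 = Z.
rank ∂_2 = 6, rank ∂_3 = 0 ⇒ b_2 = 6 − 6 − 0 = 0. So H_2 = 0.

H_0 ≅ Z,  H_1 ≅ Z,  H_2 = 0.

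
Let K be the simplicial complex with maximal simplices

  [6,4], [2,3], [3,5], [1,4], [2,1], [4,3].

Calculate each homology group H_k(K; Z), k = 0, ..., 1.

K has 6 vertices, 6 edges.
rank ∂_0 = 0, rank ∂_1 = 5 ⇒ b_0 = 6 − 0 − 5 = 1; all invariant factors of ∂_1 are 1 so no torsion. So H_0 ≅ Z.
rank ∂_1 = 5, rank ∂_2 = 0 ⇒ b_1 = 6 − 5 − 0 = 1. So H_1 ≅ Z.

H_0 = Z,  H_1 = Z.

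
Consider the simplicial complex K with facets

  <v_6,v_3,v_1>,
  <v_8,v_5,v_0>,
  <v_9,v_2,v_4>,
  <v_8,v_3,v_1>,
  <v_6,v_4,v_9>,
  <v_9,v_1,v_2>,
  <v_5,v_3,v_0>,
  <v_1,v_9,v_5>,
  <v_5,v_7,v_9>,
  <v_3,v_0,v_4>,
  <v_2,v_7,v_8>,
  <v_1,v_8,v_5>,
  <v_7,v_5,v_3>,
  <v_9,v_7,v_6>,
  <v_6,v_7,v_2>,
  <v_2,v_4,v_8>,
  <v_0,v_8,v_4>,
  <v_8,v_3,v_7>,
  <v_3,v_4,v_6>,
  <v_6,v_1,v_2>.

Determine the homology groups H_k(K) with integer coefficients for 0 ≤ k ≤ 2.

H_0 ≅ Z,  H_1 ≅ Z × Z/2,  H_2 = 0.

K has 10 vertices, 30 edges, 20 triangles.
rank ∂_0 = 0, rank ∂_1 = 9 ⇒ b_0 = 10 − 0 − 9 = 1; all invariant factors of ∂_1 are 1 so no torsion. So H_0 = Z.
rank ∂_1 = 9, rank ∂_2 = 20 ⇒ b_1 = 30 − 9 − 20 = 1; ∂_2 has invariant factor(s) [2] giving torsion. So H_1 = Z × Z/2.
rank ∂_2 = 20, rank ∂_3 = 0 ⇒ b_2 = 20 − 20 − 0 = 0. So H_2 = 0.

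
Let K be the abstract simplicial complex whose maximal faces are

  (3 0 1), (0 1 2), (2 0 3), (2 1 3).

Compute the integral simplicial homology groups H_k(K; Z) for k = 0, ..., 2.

H_0 ≅ Z,  H_1 = 0,  H_2 ≅ Z.

Order the vertices as 0 < 1 < 2 < 3. Listing each simplex with vertices in this order, K has dimension 2 with simplices:

  0-simplices (4): [0], [1], [2], [3]
  1-simplices (6): [0,1], [0,2], [0,3], [1,2], [1,3], [2,3]
  2-simplices (4): [0,1,2], [0,1,3], [0,2,3], [1,2,3]

so the chain groups are C_0 ≅ Z^4, C_1 ≅ Z^6, C_2 ≅ Z^4.

∂_1: C_1 → C_0 sends each edge [p,q] (with p < q) to q − p. For instance
  ∂[1,2] = [2] − [1].
This gives a 4×6 integer matrix of rank 3; reducing to Smith normal form yields diagonal entries (1,1,1).

The boundary map ∂_2: C_2 → C_1 sends each 2-simplex [p,q,r] to [q,r] − [p,r] + [p,q]. For instance
  ∂[0,1,2] = [1,2] − [0,2] + [0,1],
  ∂[0,1,3] = [1,3] − [0,3] + [0,1].
The 6×4 boundary matrix has rank 3 and Smith normal form diag(1,1,1).

Computing H_k = (kernel of ∂_k) / (image of ∂_{k+1}):

  H_0: rank C_0 − rank ∂_1 = 4 − 3 = 1, and the invariant factors of ∂_1 are all 1, so H_0 = Z.
  H_1: rank ker ∂_1 − rank ∂_2 = (6 − 3) − 3 = 0, and the invariant factors of ∂_2 are all 1, so H_1 = 0.
  H_2: rank ker ∂_2 − rank ∂_3 = (4 − 3) − 0 = 1, and there is no ∂_3, so H_2 = Z.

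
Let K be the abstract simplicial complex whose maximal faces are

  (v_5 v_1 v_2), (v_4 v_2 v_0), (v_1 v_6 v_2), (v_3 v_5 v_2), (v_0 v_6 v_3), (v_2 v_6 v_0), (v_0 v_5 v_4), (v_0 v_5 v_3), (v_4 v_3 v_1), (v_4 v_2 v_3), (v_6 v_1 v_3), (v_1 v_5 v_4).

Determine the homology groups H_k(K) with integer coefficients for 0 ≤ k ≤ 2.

Take the total order v_0 < v_1 < v_2 < v_3 < v_4 < v_5 < v_6 on the vertex set. Then K (dimension 2) consists of the simplices:

  0-simplices (7): [v_0], [v_1], [v_2], [v_3], [v_4], [v_5], [v_6]
  1-simplices (18): (18 of them)
  2-simplices (12): (12 of them)

giving chain groups C_0 ≅ Z^7, C_1 ≅ Z^18, C_2 ≅ Z^12.

The boundary map ∂_1: C_1 → C_0 maps an edge to its endpoints' difference, ∂[p,q] = q − p.
The resulting 7×18 matrix has rank 6, and its Smith normal form has invariant factors (1,1,1,1,1,1).

Boundary ∂_2: C_2 → C_1 maps a triangle to the signed sum of its edges. For instance
  ∂[v_0,v_3,v_5] = [v_3,v_5] − [v_0,v_5] + [v_0,v_3],
  ∂[v_1,v_2,v_6] = [v_2,v_6] − [v_1,v_6] + [v_1,v_2].
This gives a 18×12 integer matrix of rank 12; reducing to Smith normal form yields diagonal entries (1,1,1,1,1,1,1,1,1,1,1,2).

Now H_k = ker ∂_k / im ∂_{k+1}, so:

  H_0: rank C_0 − rank ∂_1 = 7 − 6 = 1, and the invariant factors of ∂_1 are all 1, so H_0 ≅ Z.
  H_1: rank ker ∂_1 − rank ∂_2 = (18 − 6) − 12 = 0, and ∂_2 has invariant factor 2 > 1, so H_1 ≅ Z_2.
  H_2: rank ker ∂_2 − rank ∂_3 = (12 − 12) − 0 = 0, and there is no ∂_3, so H_2 ≅ 0.

H_0 ≅ Z,  H_1 ≅ Z_2,  H_2 = 0.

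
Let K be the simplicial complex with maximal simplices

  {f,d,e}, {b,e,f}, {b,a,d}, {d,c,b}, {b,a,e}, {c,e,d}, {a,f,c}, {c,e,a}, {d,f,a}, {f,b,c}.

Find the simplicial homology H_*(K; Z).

Order the vertices as a < b < c < d < e < f. Listing each simplex with vertices in this order, K has dimension 2 with simplices:

  0-simplices (6): a, b, c, d, e, f
  1-simplices (15): ab, ac, ad, ae, af, bc, bd, be, bf, cd, ce, cf, de, df, ef
  2-simplices (10): abd, abe, ace, acf, adf, bcd, bcf, bef, cde, def

giving chain groups C_0 ≅ Z^6, C_1 ≅ Z^15, C_2 ≅ Z^10.

The boundary map ∂_1: C_1 → C_0 maps an edge to its endpoints' difference, ∂[p,q] = q − p.
The resulting 6×15 matrix has rank 5, and its Smith normal form has invariant factors (1,1,1,1,1).

The boundary map ∂_2: C_2 → C_1 sends each 2-simplex [p,q,r] to [q,r] − [p,r] + [p,q]. For instance
  ∂cde = de − ce + cd,
  ∂bcf = cf − bf + bc.
As a 15×10 matrix over Z this has rank 10, with invariant factors (1,1,1,1,1,1,1,1,1,2).

Now H_k = ker ∂_k / im ∂_{k+1}, so:

  H_0: rank C_0 − rank ∂_1 = 6 − 5 = 1, and the invariant factors of ∂_1 are all 1, so H_0 ≅ Z.
  H_1: rank ker ∂_1 − rank ∂_2 = (15 − 5) − 10 = 0, and ∂_2 has invariant factor 2 > 1, so H_1 ≅ Z_2.
  H_2: rank ker ∂_2 − rank ∂_3 = (10 − 10) − 0 = 0, and there is no ∂_3, so H_2 ≅ 0.

As a check, the Euler characteristic is 6 − 15 + 10 = 1, which agrees with 1 − 0 + 0 = 1.

H_0 ≅ Z,  H_1 ≅ Z_2,  H_2 = 0.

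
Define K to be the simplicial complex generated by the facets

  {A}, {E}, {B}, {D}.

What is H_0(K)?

Fix the vertex order A < B < D < E and write every simplex with vertices in increasing order. Then dim K = 0 and the simplices of K are:

  0-simplices (4): A, B, D, E

so the chain groups are C_0 ≅ Z^4.

Computing H_k = (kernel of ∂_k) / (image of ∂_{k+1}):

  H_0: rank C_0 − rank ∂_1 = 4 − 0 = 4, and there is no ∂_1, so H_0 = Z^4.

H_0 ≅ Z^4.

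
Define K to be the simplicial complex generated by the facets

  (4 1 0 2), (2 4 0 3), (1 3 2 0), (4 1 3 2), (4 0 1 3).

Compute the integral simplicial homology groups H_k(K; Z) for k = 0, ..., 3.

H_0 ≅ Z,  H_1 = 0,  H_2 = 0,  H_3 ≅ Z.

Take the total order 0 < 1 < 2 < 3 < 4 on the vertex set. Then K (dimension 3) consists of the simplices:

  0-simplices (5): [0], [1], [2], [3], [4]
  1-simplices (10): [0,1], [0,2], [0,3], [0,4], [1,2], [1,3], [1,4], [2,3], [2,4], [3,4]
  2-simplices (10): [0,1,2], [0,1,3], [0,1,4], [0,2,3], [0,2,4], [0,3,4], [1,2,3], [1,2,4], [1,3,4], [2,3,4]
  3-simplices (5): [0,1,2,3], [0,1,2,4], [0,1,3,4], [0,2,3,4], [1,2,3,4]

giving chain groups C_0 ≅ Z^5, C_1 ≅ Z^10, C_2 ≅ Z^10, C_3 ≅ Z^5.

∂_1: C_1 → C_0 maps an edge to its endpoints' difference, ∂[p,q] = q − p. For instance
  ∂[0,2] = [2] − [0].
As a 5×10 matrix over Z this has rank 4, with invariant factors (1,1,1,1).

∂_2: C_2 → C_1 maps a triangle to the signed sum of its edges. For instance
  ∂[0,2,4] = [2,4] − [0,4] + [0,2],
  ∂[0,1,3] = [1,3] − [0,3] + [0,1].
As a 10×10 matrix over Z this has rank 6, with invariant factors (1,1,1,1,1,1).

∂_3: C_3 → C_2 sends each 3-simplex σ to the alternating sum Σ_i (−1)^i (σ with its i-th vertex removed). For instance
  ∂[0,1,2,3] = [1,2,3] − [0,2,3] + [0,1,3] − [0,1,2],
  ∂[0,1,2,4] = [1,2,4] − [0,2,4] + [0,1,4] − [0,1,2].
This gives a 10×5 integer matrix of rank 4; reducing to Smith normal form yields diagonal entries (1,1,1,1).

Reading off H_k = ker ∂_k / im ∂_{k+1}:

  H_0: rank C_0 − rank ∂_1 = 5 − 4 = 1, and the invariant factors of ∂_1 are all 1, so H_0 = Z.
  H_1: rank ker ∂_1 − rank ∂_2 = (10 − 4) − 6 = 0, and the invariant factors of ∂_2 are all 1, so H_1 = 0.
  H_2: rank ker ∂_2 − rank ∂_3 = (10 − 6) − 4 = 0, and the invariant factors of ∂_3 are all 1, so H_2 = 0.
  H_3: rank ker ∂_3 − rank ∂_4 = (5 − 4) − 0 = 1, and there is no ∂_4, so H_3 = Z.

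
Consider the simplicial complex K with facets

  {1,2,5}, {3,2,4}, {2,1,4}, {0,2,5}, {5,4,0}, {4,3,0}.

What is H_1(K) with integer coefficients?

K has 6 vertices, 12 edges, 6 triangles.
rank ∂_1 = 5, rank ∂_2 = 6 ⇒ b_1 = 12 − 5 − 6 = 1; all invariant factors of ∂_2 are 1 so no torsion. So H_1 = Z.

H_1 ≅ Z.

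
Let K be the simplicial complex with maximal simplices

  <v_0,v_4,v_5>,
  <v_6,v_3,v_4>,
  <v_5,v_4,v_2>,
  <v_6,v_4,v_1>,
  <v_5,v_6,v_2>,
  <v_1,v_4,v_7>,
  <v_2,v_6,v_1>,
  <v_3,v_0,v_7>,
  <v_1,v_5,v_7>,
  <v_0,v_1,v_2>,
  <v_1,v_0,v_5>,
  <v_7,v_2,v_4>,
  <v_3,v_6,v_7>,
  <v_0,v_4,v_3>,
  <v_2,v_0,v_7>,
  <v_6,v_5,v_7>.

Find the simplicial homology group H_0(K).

Fix the vertex order v_0 < v_1 < v_2 < v_3 < v_4 < v_5 < v_6 < v_7 and write every simplex with vertices in increasing order. Then dim K = 2 and the simplices of K are:

  0-simplices (8): [v_0], [v_1], [v_2], [v_3], [v_4], [v_5], [v_6], [v_7]
  1-simplices (24): (24 of them)
  2-simplices (16): (16 of them)

giving chain groups C_0 ≅ Z^8, C_1 ≅ Z^24, C_2 ≅ Z^16.

The boundary map ∂_1: C_1 → C_0 maps an edge to its endpoints' difference, ∂[p,q] = q − p. For instance
  ∂[v_3,v_4] = [v_4] − [v_3].
The 8×24 boundary matrix has rank 7 and Smith normal form diag(1,1,1,1,1,1,1).

Boundary ∂_2: C_2 → C_1 acts by ∂[p,q,r] = [q,r] − [p,r] + [p,q]. For instance
  ∂[v_0,v_1,v_2] = [v_1,v_2] − [v_0,v_2] + [v_0,v_1],
  ∂[v_2,v_4,v_5] = [v_4,v_5] − [v_2,v_5] + [v_2,v_4].
The 24×16 boundary matrix has rank 15 and Smith normal form diag(1,1,1,1,1,1,1,1,1,1,1,1,1,1,1).

Computing H_k = (kernel of ∂_k) / (image of ∂_{k+1}):

  H_0: rank C_0 − rank ∂_1 = 8 − 7 = 1, and the invariant factors of ∂_1 are all 1, so H_0 = Z.

H_0 = Z.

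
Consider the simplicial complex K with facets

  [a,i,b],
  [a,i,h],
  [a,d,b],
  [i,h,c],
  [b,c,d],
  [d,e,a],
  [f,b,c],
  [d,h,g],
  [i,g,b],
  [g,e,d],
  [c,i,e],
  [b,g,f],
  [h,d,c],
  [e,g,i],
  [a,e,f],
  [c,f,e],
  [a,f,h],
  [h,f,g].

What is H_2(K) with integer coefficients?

K has 9 vertices, 27 edges, 18 triangles.
rank ∂_2 = 17, rank ∂_3 = 0 ⇒ b_2 = 18 − 17 − 0 = 1. So H_2 = Z.

H_2 ≅ Z.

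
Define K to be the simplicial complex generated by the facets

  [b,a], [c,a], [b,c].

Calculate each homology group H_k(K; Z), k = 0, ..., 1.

Order the vertices as a < b < c. Listing each simplex with vertices in this order, K has dimension 1 with simplices:

  0-simplices (3): a, b, c
  1-simplices (3): ab, ac, bc

giving chain groups C_0 ≅ Z^3, C_1 ≅ Z^3.

The boundary map ∂_1: C_1 → C_0 is given by ∂[p,q] = [q] − [p].
As a 3×3 matrix over Z this has rank 2, with invariant factors (1,1).

Reading off H_k = ker ∂_k / im ∂_{k+1}:

  H_0: rank C_0 − rank ∂_1 = 3 − 2 = 1, and the invariant factors of ∂_1 are all 1, so H_0 = Z.
  H_1: rank ker ∂_1 − rank ∂_2 = (3 − 2) − 0 = 1, and there is no ∂_2, so H_1 = Z.

As a check, the Euler characteristic is 3 − 3 = 0, which agrees with 1 − 1 = 0.
(K is a triangulation of the circle S^1.)

H_0 = Z,  H_1 = Z.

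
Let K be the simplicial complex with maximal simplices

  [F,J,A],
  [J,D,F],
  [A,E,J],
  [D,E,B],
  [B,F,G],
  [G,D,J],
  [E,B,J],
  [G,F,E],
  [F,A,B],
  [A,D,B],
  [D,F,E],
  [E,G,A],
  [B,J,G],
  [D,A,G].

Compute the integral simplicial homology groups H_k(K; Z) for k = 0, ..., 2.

Take the total order A < B < D < E < F < G < J on the vertex set. Then K (dimension 2) consists of the simplices:

  0-simplices (7): A, B, D, E, F, G, J
  1-simplices (21): AB, AD, AE, AF, AG, AJ, BD, BE, BF, BG, BJ, DE, DF, DG, DJ, EF, EG, EJ, FG, FJ, GJ
  2-simplices (14): ABD, ABF, ADG, AEG, AEJ, AFJ, BDE, BEJ, BFG, BGJ, DEF, DFJ, DGJ, EFG

so the chain groups are C_0 ≅ Z^7, C_1 ≅ Z^21, C_2 ≅ Z^14.

The boundary map ∂_1: C_1 → C_0 is given by ∂[p,q] = [q] − [p]. For instance
  ∂FJ = J − F.
The resulting 7×21 matrix has rank 6, and its Smith normal form has invariant factors (1,1,1,1,1,1).

∂_2: C_2 → C_1 maps a triangle to the signed sum of its edges. For instance
  ∂BFG = FG − BG + BF,
  ∂EFG = FG − EG + EF.
As a 21×14 matrix over Z this has rank 13, with invariant factors (1,1,1,1,1,1,1,1,1,1,1,1,1).

Computing H_k = (kernel of ∂_k) / (image of ∂_{k+1}):

  H_0: rank C_0 − rank ∂_1 = 7 − 6 = 1, and the invariant factors of ∂_1 are all 1, so H_0 = Z.
  H_1: rank ker ∂_1 − rank ∂_2 = (21 − 6) − 13 = 2, and the invariant factors of ∂_2 are all 1, so H_1 = Z^2.
  H_2: rank ker ∂_2 − rank ∂_3 = (14 − 13) − 0 = 1, and there is no ∂_3, so H_2 = Z.

As a check, the Euler characteristic is 7 − 21 + 14 = 0, which agrees with 1 − 2 + 1 = 0.

H_0 = Z,  H_1 = Z^2,  H_2 = Z.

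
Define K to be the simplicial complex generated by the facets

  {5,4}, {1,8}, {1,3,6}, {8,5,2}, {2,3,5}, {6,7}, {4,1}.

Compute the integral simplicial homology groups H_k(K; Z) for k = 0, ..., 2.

Fix the vertex order 1 < 2 < 3 < 4 < 5 < 6 < 7 < 8 and write every simplex with vertices in increasing order. Then dim K = 2 and the simplices of K are:

  0-simplices (8): [1], [2], [3], [4], [5], [6], [7], [8]
  1-simplices (12): [1,3], [1,4], [1,6], [1,8], [2,3], [2,5], [2,8], [3,5], [3,6], [4,5], [5,8], [6,7]
  2-simplices (3): [1,3,6], [2,3,5], [2,5,8]

giving chain groups C_0 ≅ Z^8, C_1 ≅ Z^12, C_2 ≅ Z^3.

Boundary ∂_1: C_1 → C_0 maps an edge to its endpoints' difference, ∂[p,q] = q − p.
As a 8×12 matrix over Z this has rank 7, with invariant factors (1,1,1,1,1,1,1).

The boundary map ∂_2: C_2 → C_1 acts by ∂[p,q,r] = [q,r] − [p,r] + [p,q]. For instance
  ∂[1,3,6] = [3,6] − [1,6] + [1,3],
  ∂[2,3,5] = [3,5] − [2,5] + [2,3].
The resulting 12×3 matrix has rank 3, and its Smith normal form has invariant factors (1,1,1).

Reading off H_k = ker ∂_k / im ∂_{k+1}:

  H_0: rank C_0 − rank ∂_1 = 8 − 7 = 1, and the invariant factors of ∂_1 are all 1, so H_0 = Z.
  H_1: rank ker ∂_1 − rank ∂_2 = (12 − 7) − 3 = 2, and the invariant factors of ∂_2 are all 1, so H_1 = Z^2.
  H_2: rank ker ∂_2 − rank ∂_3 = (3 − 3) − 0 = 0, and there is no ∂_3, so H_2 = 0.

H_0 = Z,  H_1 = Z^2,  H_2 = 0.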